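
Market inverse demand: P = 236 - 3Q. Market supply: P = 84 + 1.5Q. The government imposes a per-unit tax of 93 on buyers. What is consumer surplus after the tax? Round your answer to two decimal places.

257.85

Without the tax, 236 - 3Q = 84 + 1.5Q so Q* = 33.7778 and P* = 134.6667.
With the tax, buyers' net willingness to pay falls by 93: (236 - 93) - 3Q = 84 + 1.5Q, so Q_t = 13.1111. Buyers pay P_b = 196.6667; sellers receive P_s = P_b - 93 = 103.6667.
CS = (1/2)(Q_t)(236 - P_b) = (1/2)(13.1111)(39.3333) = 257.8519.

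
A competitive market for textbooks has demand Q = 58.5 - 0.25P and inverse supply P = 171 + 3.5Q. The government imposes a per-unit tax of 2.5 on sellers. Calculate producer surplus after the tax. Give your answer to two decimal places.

Rewriting demand in inverse form: P = 234 - 4Q.
Pre-tax equilibrium: 234 - 4Q = 171 + 3.5Q gives Q* = 8.4, P* = 200.4.
A tax on sellers shifts supply up by 2.5: 234 - 4Q = 171 + 3.5Q + 2.5, so Q_t = 8.0667. Buyers pay P_b = 201.7333; sellers receive P_s = P_b - 2.5 = 199.2333.
PS = (1/2)(Q_t)(P_s - 171) = (1/2)(8.0667)(28.2333) = 113.8744.

113.87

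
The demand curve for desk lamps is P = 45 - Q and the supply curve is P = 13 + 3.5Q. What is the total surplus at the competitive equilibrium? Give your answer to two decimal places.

Equilibrium: 45 - Q = 13 + 3.5Q, so Q* = 7.1111 and P* = 37.8889.
CS = (1/2)(7.1111)(7.1111) = 25.284 and PS = (1/2)(7.1111)(24.8889) = 88.4938, so total surplus = 113.7778.

113.78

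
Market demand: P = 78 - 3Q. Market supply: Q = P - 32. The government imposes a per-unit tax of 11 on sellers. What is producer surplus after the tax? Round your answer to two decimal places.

38.28

Rewriting supply in inverse form: P = 32 + Q.
Without the tax, 78 - 3Q = 32 + Q so Q* = 11.5 and P* = 43.5.
A tax on sellers shifts supply up by 11: 78 - 3Q = 32 + Q + 11, so Q_t = 8.75. Buyers pay P_b = 51.75; sellers receive P_s = P_b - 11 = 40.75.
PS = (1/2)(Q_t)(P_s - 32) = (1/2)(8.75)(8.75) = 38.2812.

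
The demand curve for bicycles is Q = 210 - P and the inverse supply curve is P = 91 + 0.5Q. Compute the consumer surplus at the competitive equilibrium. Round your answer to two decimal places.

Rewriting demand in inverse form: P = 210 - Q.
Equilibrium: 210 - Q = 91 + 0.5Q, so Q* = 79.3333 and P* = 130.6667.
CS is the area between the demand curve and P* from 0 to Q*: (1/2)(79.3333)(79.3333) = 3146.8889.

3146.89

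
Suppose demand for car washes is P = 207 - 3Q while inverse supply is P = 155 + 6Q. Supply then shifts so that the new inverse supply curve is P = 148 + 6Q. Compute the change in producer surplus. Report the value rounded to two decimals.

Initial equilibrium: Q_0 = 5.7778, P_0 = 189.6667; CS_0 = (1/2)(5.7778)(17.3333) = 50.0741, PS_0 = (1/2)(5.7778)(34.6667) = 100.1481.
New equilibrium: 207 - 3Q = 148 + 6Q gives Q_1 = 6.5556, P_1 = 187.3333; CS_1 = 64.463, PS_1 = 128.9259.
Change in producer surplus = 128.9259 - 100.1481 = 28.7778.

28.78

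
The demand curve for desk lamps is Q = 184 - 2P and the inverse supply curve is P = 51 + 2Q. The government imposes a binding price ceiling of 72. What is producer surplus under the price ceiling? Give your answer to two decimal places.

Rewriting demand in inverse form: P = 92 - 0.5Q.
Free-market equilibrium: 92 - 0.5Q = 51 + 2Q gives Q* = 16.4, P* = 83.8.
At the ceiling price 72, quantity supplied is (72 - 51)/2 = 10.5; supply is the short side, so Q = 10.5 trades at P = 72.
PS is the triangle above supply below 72: (1/2)(10.5)(72 - 51) = 110.25.

110.25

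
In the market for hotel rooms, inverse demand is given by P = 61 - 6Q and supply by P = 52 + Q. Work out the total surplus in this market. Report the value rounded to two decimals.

5.79

Setting demand equal to supply, 9 = 7Q, so Q* = 1.2857 and P* = 53.2857.
CS = (1/2)(1.2857)(7.7143) = 4.9592 and PS = (1/2)(1.2857)(1.2857) = 0.8265, so total surplus = 5.7857.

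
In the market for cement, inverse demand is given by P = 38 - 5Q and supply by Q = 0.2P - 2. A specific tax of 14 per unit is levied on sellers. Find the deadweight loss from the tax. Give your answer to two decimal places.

Rewriting supply in inverse form: P = 10 + 5Q.
Pre-tax equilibrium: 38 - 5Q = 10 + 5Q gives Q* = 2.8, P* = 24.
With the tax, sellers need 14 more per unit: 38 - 5Q = 10 + 5Q + 14, so Q_t = 1.4. Buyers pay P_b = 31; sellers receive P_s = P_b - 14 = 17.
The welfare triangle lost has base Q* - Q_t = 1.4 and height t = 14, so DWL = (1/2)(1.4)(14) = 9.8.

9.80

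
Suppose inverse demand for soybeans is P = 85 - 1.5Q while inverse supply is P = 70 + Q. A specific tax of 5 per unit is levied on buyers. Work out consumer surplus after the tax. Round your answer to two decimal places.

12.00

Without the tax, 85 - 1.5Q = 70 + Q so Q* = 6 and P* = 76.
A tax on buyers shifts demand down by 5: (85 - 5) - 1.5Q = 70 + Q, so Q_t = 4. Buyers pay P_b = 79; sellers receive P_s = P_b - 5 = 74.
Consumer surplus is the triangle under demand above P_b: (1/2)(4)(85 - 79) = 12.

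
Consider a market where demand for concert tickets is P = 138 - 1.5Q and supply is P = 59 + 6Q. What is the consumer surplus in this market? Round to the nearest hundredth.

Set 138 - 1.5Q = 59 + 6Q, which gives 79 = 7.5Q, so Q* = 10.5333 and P* = 138 - 1.5(10.5333) = 122.2.
CS is the area between the demand curve and P* from 0 to Q*: (1/2)(10.5333)(15.8) = 83.2133.

83.21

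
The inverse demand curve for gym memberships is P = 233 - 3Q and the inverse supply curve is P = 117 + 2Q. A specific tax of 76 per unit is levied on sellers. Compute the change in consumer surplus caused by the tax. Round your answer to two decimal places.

Pre-tax equilibrium: 233 - 3Q = 117 + 2Q gives Q* = 23.2, P* = 163.4.
A tax on sellers shifts supply up by 76: 233 - 3Q = 117 + 2Q + 76, so Q_t = 8. Buyers pay P_b = 209; sellers receive P_s = P_b - 76 = 133.
Consumers lose the trapezoid between P* and P_b out to Q_t plus the triangle from Q_t to Q*: change in CS = 96 - 807.36 = -711.36.

-711.36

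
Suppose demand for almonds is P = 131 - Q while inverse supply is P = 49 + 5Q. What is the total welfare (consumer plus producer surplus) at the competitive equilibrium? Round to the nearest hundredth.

Equilibrium: 131 - Q = 49 + 5Q, so Q* = 13.6667 and P* = 117.3333.
Total surplus is the full triangle between the curves from 0 to Q*: (1/2)(13.6667)(131 - 49) = 560.3333.

560.33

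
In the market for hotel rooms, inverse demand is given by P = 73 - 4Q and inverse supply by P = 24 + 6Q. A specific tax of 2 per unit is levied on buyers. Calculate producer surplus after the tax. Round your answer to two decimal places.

66.27

Without the tax, 73 - 4Q = 24 + 6Q so Q* = 4.9 and P* = 53.4.
A tax on buyers shifts demand down by 2: (73 - 2) - 4Q = 24 + 6Q, so Q_t = 4.7. Buyers pay P_b = 54.2; sellers receive P_s = P_b - 2 = 52.2.
Producer surplus is the triangle above supply below P_s: (1/2)(4.7)(52.2 - 24) = 66.27.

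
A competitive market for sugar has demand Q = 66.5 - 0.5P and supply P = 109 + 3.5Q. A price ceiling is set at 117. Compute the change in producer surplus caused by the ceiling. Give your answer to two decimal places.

Rewriting demand in inverse form: P = 133 - 2Q.
Free-market equilibrium: 133 - 2Q = 109 + 3.5Q gives Q* = 4.3636, P* = 124.2727.
At the ceiling price 117, quantity supplied is (117 - 109)/3.5 = 2.2857; supply is the short side, so Q = 2.2857 trades at P = 117.
PS goes from (1/2)(4.3636)(15.2727) = 33.3223 to 9.1429 (computed as (117 - 109)(2.2857) - (1/2)(3.5)(2.2857)^2), a change of -24.1795.

-24.18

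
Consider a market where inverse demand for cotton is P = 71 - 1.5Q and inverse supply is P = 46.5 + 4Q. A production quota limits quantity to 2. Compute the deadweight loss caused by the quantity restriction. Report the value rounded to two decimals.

16.57

Without the quota, 71 - 1.5Q = 46.5 + 4Q gives Q* = 4.4545.
At Q = 2 the demand price is 71 - 1.5(2) = 68 and the supply price is 46.5 + 4(2) = 54.5.
DWL = (1/2)(gap between curves at 2) x (Q* - 2) = (1/2)(13.5)(2.4545) = 16.5682.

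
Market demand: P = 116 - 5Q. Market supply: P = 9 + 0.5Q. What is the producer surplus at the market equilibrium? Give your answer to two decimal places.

94.62

Equilibrium: 116 - 5Q = 9 + 0.5Q, so Q* = 19.4545 and P* = 18.7273.
The supply curve's price intercept is 9, so PS = (1/2)(Q*)(P* - 9) = (1/2)(19.4545)(9.7273) = 94.6198.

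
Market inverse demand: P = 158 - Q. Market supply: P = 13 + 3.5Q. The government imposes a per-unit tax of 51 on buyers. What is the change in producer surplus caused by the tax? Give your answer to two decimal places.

-1053.37

Pre-tax equilibrium: 158 - Q = 13 + 3.5Q gives Q* = 32.2222, P* = 125.7778.
With the tax, buyers' net willingness to pay falls by 51: (158 - 51) - Q = 13 + 3.5Q, so Q_t = 20.8889. Buyers pay P_b = 137.1111; sellers receive P_s = P_b - 51 = 86.1111.
PS falls from (1/2)(32.2222)(112.7778) = 1816.9753 to (1/2)(20.8889)(73.1111) = 763.6049, a change of -1053.3704.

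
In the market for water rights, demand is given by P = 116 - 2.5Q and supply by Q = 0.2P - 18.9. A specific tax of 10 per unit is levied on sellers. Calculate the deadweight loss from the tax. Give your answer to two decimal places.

Rewriting supply in inverse form: P = 94.5 + 5Q.
Pre-tax equilibrium: 116 - 2.5Q = 94.5 + 5Q gives Q* = 2.8667, P* = 108.8333.
A tax on sellers shifts supply up by 10: 116 - 2.5Q = 94.5 + 5Q + 10, so Q_t = 1.5333. Buyers pay P_b = 112.1667; sellers receive P_s = P_b - 10 = 102.1667.
The welfare triangle lost has base Q* - Q_t = 1.3333 and height t = 10, so DWL = (1/2)(1.3333)(10) = 6.6667.

6.67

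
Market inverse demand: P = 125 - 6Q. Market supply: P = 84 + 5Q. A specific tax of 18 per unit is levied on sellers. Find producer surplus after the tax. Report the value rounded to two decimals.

Without the tax, 125 - 6Q = 84 + 5Q so Q* = 3.7273 and P* = 102.6364.
With the tax, sellers need 18 more per unit: 125 - 6Q = 84 + 5Q + 18, so Q_t = 2.0909. Buyers pay P_b = 112.4545; sellers receive P_s = P_b - 18 = 94.4545.
PS = (1/2)(Q_t)(P_s - 84) = (1/2)(2.0909)(10.4545) = 10.9298.

10.93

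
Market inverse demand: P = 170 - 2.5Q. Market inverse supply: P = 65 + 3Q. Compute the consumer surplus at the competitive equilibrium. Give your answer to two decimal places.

455.58

Equilibrium: 170 - 2.5Q = 65 + 3Q, so Q* = 19.0909 and P* = 122.2727.
The demand choke price is 170, so CS = (1/2)(Q*)(170 - P*) = (1/2)(19.0909)(47.7273) = 455.5785.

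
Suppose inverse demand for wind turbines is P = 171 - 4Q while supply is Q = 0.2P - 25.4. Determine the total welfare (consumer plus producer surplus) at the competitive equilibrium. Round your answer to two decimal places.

Rewriting supply in inverse form: P = 127 + 5Q.
Equilibrium: 171 - 4Q = 127 + 5Q, so Q* = 4.8889 and P* = 151.4444.
Total surplus is the full triangle between the curves from 0 to Q*: (1/2)(4.8889)(171 - 127) = 107.5556.

107.56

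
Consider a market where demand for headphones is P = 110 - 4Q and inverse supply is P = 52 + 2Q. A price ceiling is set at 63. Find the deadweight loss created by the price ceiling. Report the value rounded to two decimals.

Free-market equilibrium: 110 - 4Q = 52 + 2Q gives Q* = 9.6667, P* = 71.3333.
At the ceiling price 63, quantity supplied is (63 - 52)/2 = 5.5; supply is the short side, so Q = 5.5 trades at P = 63.
At Q = 5.5 the demand price is 88 and the supply price is 63. Deadweight loss is the triangle between the curves from 5.5 to 9.6667: (1/2)(88 - 63)(9.6667 - 5.5) = 52.0833.

52.08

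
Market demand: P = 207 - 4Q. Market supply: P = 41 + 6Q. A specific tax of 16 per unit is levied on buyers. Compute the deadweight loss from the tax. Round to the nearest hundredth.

12.80

Pre-tax equilibrium: 207 - 4Q = 41 + 6Q gives Q* = 16.6, P* = 140.6.
With the tax, buyers' net willingness to pay falls by 16: (207 - 16) - 4Q = 41 + 6Q, so Q_t = 15. Buyers pay P_b = 147; sellers receive P_s = P_b - 16 = 131.
Deadweight loss is the triangle between the curves from Q_t to Q*: (1/2)(16.6 - 15)(16) = 12.8.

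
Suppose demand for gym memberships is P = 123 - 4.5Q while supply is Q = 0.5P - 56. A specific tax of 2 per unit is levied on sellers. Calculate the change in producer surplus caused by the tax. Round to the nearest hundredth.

-0.95

Rewriting supply in inverse form: P = 112 + 2Q.
Without the tax, 123 - 4.5Q = 112 + 2Q so Q* = 1.6923 and P* = 115.3846.
A tax on sellers shifts supply up by 2: 123 - 4.5Q = 112 + 2Q + 2, so Q_t = 1.3846. Buyers pay P_b = 116.7692; sellers receive P_s = P_b - 2 = 114.7692.
Producers lose the trapezoid between P_s and P* out to Q_t plus the triangle from Q_t to Q*: change in PS = 1.9172 - 2.8639 = -0.9467.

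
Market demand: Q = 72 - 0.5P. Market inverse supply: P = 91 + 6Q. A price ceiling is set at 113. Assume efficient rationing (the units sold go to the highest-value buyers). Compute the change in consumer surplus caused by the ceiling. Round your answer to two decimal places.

Rewriting demand in inverse form: P = 144 - 2Q.
Without the control, 144 - 2Q = 91 + 6Q so Q* = 6.625 and P* = 130.75.
At P = 113, sellers supply (113 - 91)/6 = 3.6667 while buyers want more, so the quantity traded is 3.6667 at price 113.
CS goes from (1/2)(6.625)(13.25) = 43.8906 to 100.2222 (computed as (144 - 113)(3.6667) - (1/2)(2)(3.6667)^2), a change of 56.3316.

56.33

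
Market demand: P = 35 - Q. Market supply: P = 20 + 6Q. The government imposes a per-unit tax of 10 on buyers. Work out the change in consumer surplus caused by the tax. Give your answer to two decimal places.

Without the tax, 35 - Q = 20 + 6Q so Q* = 2.1429 and P* = 32.8571.
A tax on buyers shifts demand down by 10: (35 - 10) - Q = 20 + 6Q, so Q_t = 0.7143. Buyers pay P_b = 34.2857; sellers receive P_s = P_b - 10 = 24.2857.
CS falls from (1/2)(2.1429)(2.1429) = 2.2959 to (1/2)(0.7143)(0.7143) = 0.2551, a change of -2.0408.

-2.04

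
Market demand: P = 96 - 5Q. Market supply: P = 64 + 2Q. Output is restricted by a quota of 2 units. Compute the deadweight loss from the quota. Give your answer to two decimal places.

23.14

Unrestricted equilibrium: Q* = (96 - 64)/(5 + 2) = 4.5714.
At Q = 2 the demand price is 96 - 5(2) = 86 and the supply price is 64 + 2(2) = 68.
DWL = (1/2)(gap between curves at 2) x (Q* - 2) = (1/2)(18)(2.5714) = 23.1429.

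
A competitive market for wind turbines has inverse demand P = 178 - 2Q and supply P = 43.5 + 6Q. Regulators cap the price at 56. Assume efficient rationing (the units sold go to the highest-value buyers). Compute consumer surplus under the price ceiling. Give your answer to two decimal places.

Free-market equilibrium: 178 - 2Q = 43.5 + 6Q gives Q* = 16.8125, P* = 144.375.
At the ceiling price 56, quantity supplied is (56 - 43.5)/6 = 2.0833; supply is the short side, so Q = 2.0833 trades at P = 56.
The demand price at Q = 2.0833 is 173.8333. CS is the trapezoid between demand and 56 over [0, 2.0833]: (1/2)[(178 - 56) + (173.8333 - 56)](2.0833) = 249.8264.

249.83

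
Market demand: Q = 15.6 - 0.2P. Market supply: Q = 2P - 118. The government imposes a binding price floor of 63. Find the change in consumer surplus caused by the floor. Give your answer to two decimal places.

Rewriting demand in inverse form: P = 78 - 5Q.
Rewriting supply in inverse form: P = 59 + 0.5Q.
Free-market equilibrium: 78 - 5Q = 59 + 0.5Q gives Q* = 3.4545, P* = 60.7273.
At P = 63, buyers demand (78 - 63)/5 = 3 while sellers would supply more, so the quantity traded is 3 at price 63.
CS goes from (1/2)(3.4545)(17.2727) = 29.8347 to 22.5 (computed as (78 - 63)(3) - (1/2)(5)(3)^2), a change of -7.3347.

-7.33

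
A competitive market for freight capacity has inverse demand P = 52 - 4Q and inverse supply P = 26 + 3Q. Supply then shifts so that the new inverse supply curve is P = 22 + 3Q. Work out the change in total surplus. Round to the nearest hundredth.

Initial equilibrium: Q_0 = 3.7143, P_0 = 37.1429; CS_0 = (1/2)(3.7143)(14.8571) = 27.5918, PS_0 = (1/2)(3.7143)(11.1429) = 20.6939.
New equilibrium: 52 - 4Q = 22 + 3Q gives Q_1 = 4.2857, P_1 = 34.8571; CS_1 = 36.7347, PS_1 = 27.551.
Change in total surplus = (36.7347 + 27.551) - (27.5918 + 20.6939) = 16.

16.00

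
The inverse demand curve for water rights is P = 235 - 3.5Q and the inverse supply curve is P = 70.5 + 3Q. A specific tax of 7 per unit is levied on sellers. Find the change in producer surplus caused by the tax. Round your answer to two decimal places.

Pre-tax equilibrium: 235 - 3.5Q = 70.5 + 3Q gives Q* = 25.3077, P* = 146.4231.
A tax on sellers shifts supply up by 7: 235 - 3.5Q = 70.5 + 3Q + 7, so Q_t = 24.2308. Buyers pay P_b = 150.1923; sellers receive P_s = P_b - 7 = 143.1923.
Producers lose the trapezoid between P_s and P* out to Q_t plus the triangle from Q_t to Q*: change in PS = 880.6953 - 960.7189 = -80.0237.

-80.02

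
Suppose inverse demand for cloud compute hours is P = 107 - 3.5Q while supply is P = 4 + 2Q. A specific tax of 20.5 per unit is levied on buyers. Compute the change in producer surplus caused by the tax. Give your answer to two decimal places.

Pre-tax equilibrium: 107 - 3.5Q = 4 + 2Q gives Q* = 18.7273, P* = 41.4545.
With the tax, buyers' net willingness to pay falls by 20.5: (107 - 20.5) - 3.5Q = 4 + 2Q, so Q_t = 15. Buyers pay P_b = 54.5; sellers receive P_s = P_b - 20.5 = 34.
Producers lose the trapezoid between P_s and P* out to Q_t plus the triangle from Q_t to Q*: change in PS = 225 - 350.7107 = -125.7107.

-125.71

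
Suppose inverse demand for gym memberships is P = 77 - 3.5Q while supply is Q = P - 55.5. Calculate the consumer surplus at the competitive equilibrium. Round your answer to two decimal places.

39.95

Rewriting supply in inverse form: P = 55.5 + Q.
Equilibrium: 77 - 3.5Q = 55.5 + Q, so Q* = 4.7778 and P* = 60.2778.
Consumer surplus is the triangle under demand above P*: (1/2)(4.7778)(77 - 60.2778) = (1/2)(4.7778)(16.7222) = 39.9475.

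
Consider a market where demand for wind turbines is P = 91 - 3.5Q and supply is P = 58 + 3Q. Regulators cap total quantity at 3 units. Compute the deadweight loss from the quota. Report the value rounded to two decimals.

Unrestricted equilibrium: Q* = (91 - 58)/(3.5 + 3) = 5.0769.
At Q = 3 the demand price is 91 - 3.5(3) = 80.5 and the supply price is 58 + 3(3) = 67.
DWL = (1/2)(gap between curves at 3) x (Q* - 3) = (1/2)(13.5)(2.0769) = 14.0192.

14.02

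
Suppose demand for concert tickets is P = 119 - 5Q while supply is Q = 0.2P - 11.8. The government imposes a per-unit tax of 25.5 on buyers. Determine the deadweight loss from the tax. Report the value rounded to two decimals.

32.51

Rewriting supply in inverse form: P = 59 + 5Q.
Without the tax, 119 - 5Q = 59 + 5Q so Q* = 6 and P* = 89.
With the tax, buyers' net willingness to pay falls by 25.5: (119 - 25.5) - 5Q = 59 + 5Q, so Q_t = 3.45. Buyers pay P_b = 101.75; sellers receive P_s = P_b - 25.5 = 76.25.
The welfare triangle lost has base Q* - Q_t = 2.55 and height t = 25.5, so DWL = (1/2)(2.55)(25.5) = 32.5125.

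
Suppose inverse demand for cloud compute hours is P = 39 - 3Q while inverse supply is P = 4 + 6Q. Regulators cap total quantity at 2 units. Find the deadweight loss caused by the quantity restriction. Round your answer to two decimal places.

16.06

Without the quota, 39 - 3Q = 4 + 6Q gives Q* = 3.8889.
At Q = 2 the demand price is 39 - 3(2) = 33 and the supply price is 4 + 6(2) = 16.
DWL = (1/2)(gap between curves at 2) x (Q* - 2) = (1/2)(17)(1.8889) = 16.0556.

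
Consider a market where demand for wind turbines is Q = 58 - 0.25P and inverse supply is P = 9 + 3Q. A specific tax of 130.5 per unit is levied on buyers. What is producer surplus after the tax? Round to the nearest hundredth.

Rewriting demand in inverse form: P = 232 - 4Q.
Without the tax, 232 - 4Q = 9 + 3Q so Q* = 31.8571 and P* = 104.5714.
A tax on buyers shifts demand down by 130.5: (232 - 130.5) - 4Q = 9 + 3Q, so Q_t = 13.2143. Buyers pay P_b = 179.1429; sellers receive P_s = P_b - 130.5 = 48.6429.
Producer surplus is the triangle above supply below P_s: (1/2)(13.2143)(48.6429 - 9) = 261.926.

261.93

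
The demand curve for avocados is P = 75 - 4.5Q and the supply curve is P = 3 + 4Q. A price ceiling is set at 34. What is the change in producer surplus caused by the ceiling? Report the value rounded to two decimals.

Free-market equilibrium: 75 - 4.5Q = 3 + 4Q gives Q* = 8.4706, P* = 36.8824.
At P = 34, sellers supply (34 - 3)/4 = 7.75 while buyers want more, so the quantity traded is 7.75 at price 34.
PS goes from (1/2)(8.4706)(33.8824) = 143.5017 to 120.125 (computed as (34 - 3)(7.75) - (1/2)(4)(7.75)^2), a change of -23.3767.

-23.38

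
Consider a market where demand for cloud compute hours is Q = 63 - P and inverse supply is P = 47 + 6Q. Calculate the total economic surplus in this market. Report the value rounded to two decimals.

18.29

Rewriting demand in inverse form: P = 63 - Q.
Setting demand equal to supply, 16 = 7Q, so Q* = 2.2857 and P* = 60.7143.
Total surplus is the full triangle between the curves from 0 to Q*: (1/2)(2.2857)(63 - 47) = 18.2857.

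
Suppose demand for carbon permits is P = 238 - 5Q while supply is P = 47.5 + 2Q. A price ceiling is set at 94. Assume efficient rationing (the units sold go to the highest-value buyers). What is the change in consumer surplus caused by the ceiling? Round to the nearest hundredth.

Free-market equilibrium: 238 - 5Q = 47.5 + 2Q gives Q* = 27.2143, P* = 101.9286.
At P = 94, sellers supply (94 - 47.5)/2 = 23.25 while buyers want more, so the quantity traded is 23.25 at price 94.
CS goes from (1/2)(27.2143)(136.0714) = 1851.5434 to 1996.5938 (computed as (238 - 94)(23.25) - (1/2)(5)(23.25)^2), a change of 145.0504.

145.05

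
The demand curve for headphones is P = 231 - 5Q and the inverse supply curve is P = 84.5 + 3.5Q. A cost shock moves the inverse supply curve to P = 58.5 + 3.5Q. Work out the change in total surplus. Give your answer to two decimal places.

487.88

Initial equilibrium: Q_0 = 17.2353, P_0 = 144.8235; CS_0 = (1/2)(17.2353)(86.1765) = 742.6384, PS_0 = (1/2)(17.2353)(60.3235) = 519.8469.
New equilibrium: 231 - 5Q = 58.5 + 3.5Q gives Q_1 = 20.2941, P_1 = 129.5294; CS_1 = 1029.628, PS_1 = 720.7396.
Change in total surplus = (1029.628 + 720.7396) - (742.6384 + 519.8469) = 487.8824.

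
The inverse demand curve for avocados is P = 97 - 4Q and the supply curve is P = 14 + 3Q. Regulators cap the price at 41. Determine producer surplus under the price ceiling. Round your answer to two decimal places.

121.50

Free-market equilibrium: 97 - 4Q = 14 + 3Q gives Q* = 11.8571, P* = 49.5714.
At P = 41, sellers supply (41 - 14)/3 = 9 while buyers want more, so the quantity traded is 9 at price 41.
PS is the triangle above supply below 41: (1/2)(9)(41 - 14) = 121.5.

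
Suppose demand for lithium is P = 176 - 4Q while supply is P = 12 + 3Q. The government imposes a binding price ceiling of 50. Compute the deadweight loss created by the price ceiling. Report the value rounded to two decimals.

405.37

Free-market equilibrium: 176 - 4Q = 12 + 3Q gives Q* = 23.4286, P* = 82.2857.
At the ceiling price 50, quantity supplied is (50 - 12)/3 = 12.6667; supply is the short side, so Q = 12.6667 trades at P = 50.
The lost-trades triangle has base Q* - 12.6667 = 10.7619 and height equal to the gap between the curves at Q = 12.6667, which is 125.3333 - 50 = 75.3333. DWL = (1/2)(10.7619)(75.3333) = 405.3651.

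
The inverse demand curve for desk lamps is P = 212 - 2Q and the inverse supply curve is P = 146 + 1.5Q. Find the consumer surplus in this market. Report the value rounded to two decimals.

355.59

Equilibrium: 212 - 2Q = 146 + 1.5Q, so Q* = 18.8571 and P* = 174.2857.
Consumer surplus is the triangle under demand above P*: (1/2)(18.8571)(212 - 174.2857) = (1/2)(18.8571)(37.7143) = 355.5918.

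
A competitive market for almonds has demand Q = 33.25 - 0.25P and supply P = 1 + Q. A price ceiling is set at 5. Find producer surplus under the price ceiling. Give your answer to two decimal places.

8.00

Rewriting demand in inverse form: P = 133 - 4Q.
Free-market equilibrium: 133 - 4Q = 1 + Q gives Q* = 26.4, P* = 27.4.
At P = 5, sellers supply (5 - 1)/1 = 4 while buyers want more, so the quantity traded is 4 at price 5.
PS is the triangle above supply below 5: (1/2)(4)(5 - 1) = 8.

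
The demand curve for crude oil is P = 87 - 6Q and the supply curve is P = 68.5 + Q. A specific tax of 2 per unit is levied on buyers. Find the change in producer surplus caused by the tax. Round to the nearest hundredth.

Without the tax, 87 - 6Q = 68.5 + Q so Q* = 2.6429 and P* = 71.1429.
A tax on buyers shifts demand down by 2: (87 - 2) - 6Q = 68.5 + Q, so Q_t = 2.3571. Buyers pay P_b = 72.8571; sellers receive P_s = P_b - 2 = 70.8571.
PS falls from (1/2)(2.6429)(2.6429) = 3.4923 to (1/2)(2.3571)(2.3571) = 2.7781, a change of -0.7143.

-0.71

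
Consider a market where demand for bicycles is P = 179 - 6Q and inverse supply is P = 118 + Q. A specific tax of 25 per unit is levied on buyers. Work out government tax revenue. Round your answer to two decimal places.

Without the tax, 179 - 6Q = 118 + Q so Q* = 8.7143 and P* = 126.7143.
With the tax, buyers' net willingness to pay falls by 25: (179 - 25) - 6Q = 118 + Q, so Q_t = 5.1429. Buyers pay P_b = 148.1429; sellers receive P_s = P_b - 25 = 123.1429.
Tax revenue = t x Q_t = 25 x 5.1429 = 128.5714.

128.57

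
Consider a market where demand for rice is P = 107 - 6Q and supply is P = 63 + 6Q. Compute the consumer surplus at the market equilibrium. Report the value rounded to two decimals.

Set 107 - 6Q = 63 + 6Q, which gives 44 = 12Q, so Q* = 3.6667 and P* = 107 - 6(3.6667) = 85.
Consumer surplus is the triangle under demand above P*: (1/2)(3.6667)(107 - 85) = (1/2)(3.6667)(22) = 40.3333.

40.33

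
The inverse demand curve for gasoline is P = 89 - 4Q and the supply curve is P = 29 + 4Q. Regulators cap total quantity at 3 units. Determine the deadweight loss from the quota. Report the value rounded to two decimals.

Unrestricted equilibrium: Q* = (89 - 29)/(4 + 4) = 7.5.
At Q = 3 the demand price is 89 - 4(3) = 77 and the supply price is 29 + 4(3) = 41.
Deadweight loss is the triangle between the curves from 3 to 7.5: (1/2)(77 - 41)(7.5 - 3) = 81.

81.00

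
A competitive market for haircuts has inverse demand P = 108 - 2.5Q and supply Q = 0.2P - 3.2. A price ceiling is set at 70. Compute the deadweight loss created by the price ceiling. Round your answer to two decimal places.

8.07

Rewriting supply in inverse form: P = 16 + 5Q.
Without the control, 108 - 2.5Q = 16 + 5Q so Q* = 12.2667 and P* = 77.3333.
At P = 70, sellers supply (70 - 16)/5 = 10.8 while buyers want more, so the quantity traded is 10.8 at price 70.
The lost-trades triangle has base Q* - 10.8 = 1.4667 and height equal to the gap between the curves at Q = 10.8, which is 81 - 70 = 11. DWL = (1/2)(1.4667)(11) = 8.0667.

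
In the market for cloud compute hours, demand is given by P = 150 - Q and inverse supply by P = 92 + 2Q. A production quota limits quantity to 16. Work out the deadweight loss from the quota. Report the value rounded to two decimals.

16.67

Without the quota, 150 - Q = 92 + 2Q gives Q* = 19.3333.
At Q = 16 the demand price is 150 - (16) = 134 and the supply price is 92 + 2(16) = 124.
Deadweight loss is the triangle between the curves from 16 to 19.3333: (1/2)(134 - 124)(19.3333 - 16) = 16.6667.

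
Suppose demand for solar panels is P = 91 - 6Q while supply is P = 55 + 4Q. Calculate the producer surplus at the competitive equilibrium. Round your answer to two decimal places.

25.92

Equilibrium: 91 - 6Q = 55 + 4Q, so Q* = 3.6 and P* = 69.4.
The supply curve's price intercept is 55, so PS = (1/2)(Q*)(P* - 55) = (1/2)(3.6)(14.4) = 25.92.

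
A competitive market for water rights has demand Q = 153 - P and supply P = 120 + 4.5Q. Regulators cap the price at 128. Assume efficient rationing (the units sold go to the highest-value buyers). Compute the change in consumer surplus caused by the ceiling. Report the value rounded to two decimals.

24.86

Rewriting demand in inverse form: P = 153 - Q.
Free-market equilibrium: 153 - Q = 120 + 4.5Q gives Q* = 6, P* = 147.
At the ceiling price 128, quantity supplied is (128 - 120)/4.5 = 1.7778; supply is the short side, so Q = 1.7778 trades at P = 128.
CS goes from (1/2)(6)(6) = 18 to 42.8642 (computed as (153 - 128)(1.7778) - (1/2)(1)(1.7778)^2), a change of 24.8642.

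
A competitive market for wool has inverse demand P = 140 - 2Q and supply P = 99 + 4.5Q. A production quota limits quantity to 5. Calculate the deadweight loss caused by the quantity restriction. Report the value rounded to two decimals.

5.56

Unrestricted equilibrium: Q* = (140 - 99)/(2 + 4.5) = 6.3077.
At Q = 5 the demand price is 140 - 2(5) = 130 and the supply price is 99 + 4.5(5) = 121.5.
DWL = (1/2)(gap between curves at 5) x (Q* - 5) = (1/2)(8.5)(1.3077) = 5.5577.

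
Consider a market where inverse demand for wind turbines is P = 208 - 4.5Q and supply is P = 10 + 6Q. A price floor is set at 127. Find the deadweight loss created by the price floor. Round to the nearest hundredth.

Free-market equilibrium: 208 - 4.5Q = 10 + 6Q gives Q* = 18.8571, P* = 123.1429.
At the floor price 127, quantity demanded is (208 - 127)/4.5 = 18; demand is the short side, so Q = 18 trades at P = 127.
The lost-trades triangle has base Q* - 18 = 0.8571 and height equal to the gap between the curves at Q = 18, which is 127 - 118 = 9. DWL = (1/2)(0.8571)(9) = 3.8571.

3.86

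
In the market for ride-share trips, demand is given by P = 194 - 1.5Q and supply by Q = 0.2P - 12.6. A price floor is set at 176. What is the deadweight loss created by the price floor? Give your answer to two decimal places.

Rewriting supply in inverse form: P = 63 + 5Q.
Without the control, 194 - 1.5Q = 63 + 5Q so Q* = 20.1538 and P* = 163.7692.
At P = 176, buyers demand (194 - 176)/1.5 = 12 while sellers would supply more, so the quantity traded is 12 at price 176.
At Q = 12 the demand price is 176 and the supply price is 123. Deadweight loss is the triangle between the curves from 12 to 20.1538: (1/2)(176 - 123)(20.1538 - 12) = 216.0769.

216.08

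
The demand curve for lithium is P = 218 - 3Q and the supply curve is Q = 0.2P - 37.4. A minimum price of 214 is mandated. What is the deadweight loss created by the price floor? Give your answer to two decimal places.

25.84

Rewriting supply in inverse form: P = 187 + 5Q.
Free-market equilibrium: 218 - 3Q = 187 + 5Q gives Q* = 3.875, P* = 206.375.
At P = 214, buyers demand (218 - 214)/3 = 1.3333 while sellers would supply more, so the quantity traded is 1.3333 at price 214.
At Q = 1.3333 the demand price is 214 and the supply price is 193.6667. Deadweight loss is the triangle between the curves from 1.3333 to 3.875: (1/2)(214 - 193.6667)(3.875 - 1.3333) = 25.8403.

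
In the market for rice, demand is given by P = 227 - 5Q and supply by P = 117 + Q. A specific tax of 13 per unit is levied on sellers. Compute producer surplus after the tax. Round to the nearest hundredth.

Pre-tax equilibrium: 227 - 5Q = 117 + Q gives Q* = 18.3333, P* = 135.3333.
With the tax, sellers need 13 more per unit: 227 - 5Q = 117 + Q + 13, so Q_t = 16.1667. Buyers pay P_b = 146.1667; sellers receive P_s = P_b - 13 = 133.1667.
Producer surplus is the triangle above supply below P_s: (1/2)(16.1667)(133.1667 - 117) = 130.6806.

130.68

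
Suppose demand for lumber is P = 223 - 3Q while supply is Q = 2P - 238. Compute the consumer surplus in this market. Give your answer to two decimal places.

Rewriting supply in inverse form: P = 119 + 0.5Q.
Set 223 - 3Q = 119 + 0.5Q, which gives 104 = 3.5Q, so Q* = 29.7143 and P* = 223 - 3(29.7143) = 133.8571.
Consumer surplus is the triangle under demand above P*: (1/2)(29.7143)(223 - 133.8571) = (1/2)(29.7143)(89.1429) = 1324.4082.

1324.41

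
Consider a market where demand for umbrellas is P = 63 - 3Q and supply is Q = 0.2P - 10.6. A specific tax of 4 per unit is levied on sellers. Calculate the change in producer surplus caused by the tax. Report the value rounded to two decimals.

Rewriting supply in inverse form: P = 53 + 5Q.
Pre-tax equilibrium: 63 - 3Q = 53 + 5Q gives Q* = 1.25, P* = 59.25.
With the tax, sellers need 4 more per unit: 63 - 3Q = 53 + 5Q + 4, so Q_t = 0.75. Buyers pay P_b = 60.75; sellers receive P_s = P_b - 4 = 56.75.
PS falls from (1/2)(1.25)(6.25) = 3.9062 to (1/2)(0.75)(3.75) = 1.4062, a change of -2.5.

-2.50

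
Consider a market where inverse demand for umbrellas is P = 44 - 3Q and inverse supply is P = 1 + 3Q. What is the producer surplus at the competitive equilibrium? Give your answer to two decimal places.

77.04

Setting demand equal to supply, 43 = 6Q, so Q* = 7.1667 and P* = 22.5.
Producer surplus is the triangle above supply below P*: (1/2)(7.1667)(22.5 - 1) = (1/2)(7.1667)(21.5) = 77.0417.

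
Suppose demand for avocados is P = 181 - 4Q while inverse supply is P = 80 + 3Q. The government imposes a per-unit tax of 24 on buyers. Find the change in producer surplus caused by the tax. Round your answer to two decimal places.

Without the tax, 181 - 4Q = 80 + 3Q so Q* = 14.4286 and P* = 123.2857.
With the tax, buyers' net willingness to pay falls by 24: (181 - 24) - 4Q = 80 + 3Q, so Q_t = 11. Buyers pay P_b = 137; sellers receive P_s = P_b - 24 = 113.
PS falls from (1/2)(14.4286)(43.2857) = 312.2755 to (1/2)(11)(33) = 181.5, a change of -130.7755.

-130.78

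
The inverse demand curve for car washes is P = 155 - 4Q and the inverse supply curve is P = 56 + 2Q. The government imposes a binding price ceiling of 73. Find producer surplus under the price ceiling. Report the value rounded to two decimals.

Free-market equilibrium: 155 - 4Q = 56 + 2Q gives Q* = 16.5, P* = 89.
At P = 73, sellers supply (73 - 56)/2 = 8.5 while buyers want more, so the quantity traded is 8.5 at price 73.
PS is the triangle above supply below 73: (1/2)(8.5)(73 - 56) = 72.25.

72.25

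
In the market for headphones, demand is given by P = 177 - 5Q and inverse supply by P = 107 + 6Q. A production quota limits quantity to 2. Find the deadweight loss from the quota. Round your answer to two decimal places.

104.73

Without the quota, 177 - 5Q = 107 + 6Q gives Q* = 6.3636.
At Q = 2 the demand price is 177 - 5(2) = 167 and the supply price is 107 + 6(2) = 119.
Deadweight loss is the triangle between the curves from 2 to 6.3636: (1/2)(167 - 119)(6.3636 - 2) = 104.7273.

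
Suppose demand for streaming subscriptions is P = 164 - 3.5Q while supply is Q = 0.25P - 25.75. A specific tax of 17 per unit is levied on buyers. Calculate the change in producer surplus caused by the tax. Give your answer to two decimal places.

-63.47

Rewriting supply in inverse form: P = 103 + 4Q.
Pre-tax equilibrium: 164 - 3.5Q = 103 + 4Q gives Q* = 8.1333, P* = 135.5333.
A tax on buyers shifts demand down by 17: (164 - 17) - 3.5Q = 103 + 4Q, so Q_t = 5.8667. Buyers pay P_b = 143.4667; sellers receive P_s = P_b - 17 = 126.4667.
PS falls from (1/2)(8.1333)(32.5333) = 132.3022 to (1/2)(5.8667)(23.4667) = 68.8356, a change of -63.4667.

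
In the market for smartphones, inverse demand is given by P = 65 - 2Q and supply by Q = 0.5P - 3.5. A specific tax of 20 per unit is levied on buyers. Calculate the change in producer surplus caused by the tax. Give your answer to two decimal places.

-120.00

Rewriting supply in inverse form: P = 7 + 2Q.
Pre-tax equilibrium: 65 - 2Q = 7 + 2Q gives Q* = 14.5, P* = 36.
With the tax, buyers' net willingness to pay falls by 20: (65 - 20) - 2Q = 7 + 2Q, so Q_t = 9.5. Buyers pay P_b = 46; sellers receive P_s = P_b - 20 = 26.
Producers lose the trapezoid between P_s and P* out to Q_t plus the triangle from Q_t to Q*: change in PS = 90.25 - 210.25 = -120.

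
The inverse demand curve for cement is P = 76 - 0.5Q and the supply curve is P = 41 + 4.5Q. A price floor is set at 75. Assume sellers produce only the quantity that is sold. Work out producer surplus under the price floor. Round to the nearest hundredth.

Free-market equilibrium: 76 - 0.5Q = 41 + 4.5Q gives Q* = 7, P* = 72.5.
At the floor price 75, quantity demanded is (76 - 75)/0.5 = 2; demand is the short side, so Q = 2 trades at P = 75.
The supply price at Q = 2 is 50. PS is the trapezoid between 75 and supply over [0, 2]: (1/2)[(75 - 41) + (75 - 50)](2) = 59.

59.00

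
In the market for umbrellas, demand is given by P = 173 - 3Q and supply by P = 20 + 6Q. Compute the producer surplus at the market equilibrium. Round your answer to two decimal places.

867.00

Set 173 - 3Q = 20 + 6Q, which gives 153 = 9Q, so Q* = 17 and P* = 173 - 3(17) = 122.
The supply curve's price intercept is 20, so PS = (1/2)(Q*)(P* - 20) = (1/2)(17)(102) = 867.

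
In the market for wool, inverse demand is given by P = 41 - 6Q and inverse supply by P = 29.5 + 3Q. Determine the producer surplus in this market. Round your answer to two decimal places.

2.45

Setting demand equal to supply, 11.5 = 9Q, so Q* = 1.2778 and P* = 33.3333.
The supply curve's price intercept is 29.5, so PS = (1/2)(Q*)(P* - 29.5) = (1/2)(1.2778)(3.8333) = 2.4491.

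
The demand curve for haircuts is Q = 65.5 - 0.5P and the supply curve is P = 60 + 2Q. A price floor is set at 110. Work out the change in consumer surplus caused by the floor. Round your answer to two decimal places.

-204.81

Rewriting demand in inverse form: P = 131 - 2Q.
Free-market equilibrium: 131 - 2Q = 60 + 2Q gives Q* = 17.75, P* = 95.5.
At P = 110, buyers demand (131 - 110)/2 = 10.5 while sellers would supply more, so the quantity traded is 10.5 at price 110.
CS goes from (1/2)(17.75)(35.5) = 315.0625 to 110.25 (computed as (131 - 110)(10.5) - (1/2)(2)(10.5)^2), a change of -204.8125.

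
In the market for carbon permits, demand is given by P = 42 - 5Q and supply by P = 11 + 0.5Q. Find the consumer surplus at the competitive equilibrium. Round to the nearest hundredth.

Set 42 - 5Q = 11 + 0.5Q, which gives 31 = 5.5Q, so Q* = 5.6364 and P* = 42 - 5(5.6364) = 13.8182.
Consumer surplus is the triangle under demand above P*: (1/2)(5.6364)(42 - 13.8182) = (1/2)(5.6364)(28.1818) = 79.4215.

79.42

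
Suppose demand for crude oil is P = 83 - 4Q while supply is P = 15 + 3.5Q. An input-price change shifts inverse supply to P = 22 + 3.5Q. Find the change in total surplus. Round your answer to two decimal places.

-60.20

Initial equilibrium: Q_0 = 9.0667, P_0 = 46.7333; CS_0 = (1/2)(9.0667)(36.2667) = 164.4089, PS_0 = (1/2)(9.0667)(31.7333) = 143.8578.
New equilibrium: 83 - 4Q = 22 + 3.5Q gives Q_1 = 8.1333, P_1 = 50.4667; CS_1 = 132.3022, PS_1 = 115.7644.
Change in total surplus = (132.3022 + 115.7644) - (164.4089 + 143.8578) = -60.2.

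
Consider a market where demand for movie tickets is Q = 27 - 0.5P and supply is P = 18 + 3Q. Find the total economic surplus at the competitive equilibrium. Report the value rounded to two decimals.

Rewriting demand in inverse form: P = 54 - 2Q.
Setting demand equal to supply, 36 = 5Q, so Q* = 7.2 and P* = 39.6.
CS = (1/2)(7.2)(14.4) = 51.84 and PS = (1/2)(7.2)(21.6) = 77.76, so total surplus = 129.6.

129.60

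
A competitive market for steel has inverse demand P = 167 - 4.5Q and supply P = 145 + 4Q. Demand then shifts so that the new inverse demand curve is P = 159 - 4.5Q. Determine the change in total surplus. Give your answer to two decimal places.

Initial equilibrium: Q_0 = 2.5882, P_0 = 155.3529; CS_0 = (1/2)(2.5882)(11.6471) = 15.0727, PS_0 = (1/2)(2.5882)(10.3529) = 13.3979.
New equilibrium: 159 - 4.5Q = 145 + 4Q gives Q_1 = 1.6471, P_1 = 151.5882; CS_1 = 6.1038, PS_1 = 5.4256.
Change in total surplus = (6.1038 + 5.4256) - (15.0727 + 13.3979) = -16.9412.

-16.94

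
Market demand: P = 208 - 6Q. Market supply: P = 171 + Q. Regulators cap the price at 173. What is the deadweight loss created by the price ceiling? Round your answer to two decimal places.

Free-market equilibrium: 208 - 6Q = 171 + Q gives Q* = 5.2857, P* = 176.2857.
At the ceiling price 173, quantity supplied is (173 - 171)/1 = 2; supply is the short side, so Q = 2 trades at P = 173.
At Q = 2 the demand price is 196 and the supply price is 173. Deadweight loss is the triangle between the curves from 2 to 5.2857: (1/2)(196 - 173)(5.2857 - 2) = 37.7857.

37.79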